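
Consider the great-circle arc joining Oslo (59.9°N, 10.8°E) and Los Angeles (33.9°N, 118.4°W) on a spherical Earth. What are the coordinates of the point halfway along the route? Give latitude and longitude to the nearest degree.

From cos δ = sin φ₁ sin φ₂ + cos φ₁ cos φ₂ cos Δλ, the central angle is δ ≈ 1.350 rad (77.3°).
Interpolate at f = 1/2 with slerp weights a = sin((1−f)δ)/sin δ ≈ 0.640, b = sin(fδ)/sin δ ≈ 0.640.
p = a·p₁ + b·p₂ ≈ (0.063, -0.407, 0.911); φ = arcsin(p_z) ≈ 65.66°, λ = atan2(p_y, p_x) ≈ -81.26°.

≈ (66°N, 81°W)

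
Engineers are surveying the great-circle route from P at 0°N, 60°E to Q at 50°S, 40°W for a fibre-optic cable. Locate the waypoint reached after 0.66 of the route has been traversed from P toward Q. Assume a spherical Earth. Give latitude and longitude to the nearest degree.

Convert each endpoint to a unit vector on the sphere (x = cos φ cos λ, y = cos φ sin λ, z = sin φ).
The central angle between the endpoints is δ = arccos(p₁·p₂) ≈ 1.683 rad (96.4°).
Interpolate at f = 0.66 with slerp weights a = sin((1−f)δ)/sin δ ≈ 0.545, b = sin(fδ)/sin δ ≈ 0.902.
p = a·p₁ + b·p₂ ≈ (0.716, 0.099, -0.691); φ = arcsin(p_z) ≈ -43.68°, λ = atan2(p_y, p_x) ≈ 7.89°.

≈ 44°S, 8°E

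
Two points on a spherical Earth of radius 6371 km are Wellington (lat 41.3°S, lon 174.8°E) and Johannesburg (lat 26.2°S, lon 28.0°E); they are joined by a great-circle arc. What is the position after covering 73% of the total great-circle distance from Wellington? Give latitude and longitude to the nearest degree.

≈ lat 51°S, lon 47°E

Convert each endpoint to a unit vector on the sphere (x = cos φ cos λ, y = cos φ sin λ, z = sin φ).
The central angle between the endpoints is δ = arccos(p₁·p₂) ≈ 1.847 rad (105.8°).
Interpolate at f = 0.73 with slerp weights a = sin((1−f)δ)/sin δ ≈ 0.497, b = sin(fδ)/sin δ ≈ 1.014.
p = a·p₁ + b·p₂ ≈ (0.431, 0.461, -0.776); φ = arcsin(p_z) ≈ -50.86°, λ = atan2(p_y, p_x) ≈ 46.90°.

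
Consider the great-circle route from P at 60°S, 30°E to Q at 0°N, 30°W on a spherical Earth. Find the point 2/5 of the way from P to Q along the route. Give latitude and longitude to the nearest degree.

Write both endpoints as unit vectors p₁, p₂ with components (cos φ cos λ, cos φ sin λ, sin φ).
The central angle between the endpoints is δ = arccos(p₁·p₂) ≈ 1.318 rad (75.5°).
Interpolate at f = 2/5 with slerp weights a = sin((1−f)δ)/sin δ ≈ 0.734, b = sin(fδ)/sin δ ≈ 0.520.
p = a·p₁ + b·p₂ ≈ (0.768, -0.076, -0.636); φ = arcsin(p_z) ≈ -39.49°, λ = atan2(p_y, p_x) ≈ -5.67°.

≈ 39°S, 6°W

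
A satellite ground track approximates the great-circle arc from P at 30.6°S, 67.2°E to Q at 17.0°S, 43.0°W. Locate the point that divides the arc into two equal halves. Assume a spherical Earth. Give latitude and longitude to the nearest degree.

Convert each endpoint to a unit vector on the sphere (x = cos φ cos λ, y = cos φ sin λ, z = sin φ).
The central angle between the endpoints is δ = arccos(p₁·p₂) ≈ 1.707 rad (97.8°).
Interpolate at f = 1/2 with slerp weights a = sin((1−f)δ)/sin δ ≈ 0.760, b = sin(fδ)/sin δ ≈ 0.760.
p = a·p₁ + b·p₂ ≈ (0.786, 0.107, -0.609); φ = arcsin(p_z) ≈ -37.55°, λ = atan2(p_y, p_x) ≈ 7.79°.

≈ 38°S, 8°E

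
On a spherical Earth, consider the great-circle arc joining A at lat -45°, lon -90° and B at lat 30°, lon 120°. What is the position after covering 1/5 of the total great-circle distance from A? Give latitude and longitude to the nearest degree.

≈ lat -48°, lon -135°

Convert each endpoint to a unit vector on the sphere (x = cos φ cos λ, y = cos φ sin λ, z = sin φ).
The central angle between the endpoints is δ = arccos(p₁·p₂) ≈ 2.655 rad (152.1°).
Interpolate at f = 1/5 with slerp weights a = sin((1−f)δ)/sin δ ≈ 1.819, b = sin(fδ)/sin δ ≈ 1.083.
p = a·p₁ + b·p₂ ≈ (-0.469, -0.474, -0.745); φ = arcsin(p_z) ≈ -48.17°, λ = atan2(p_y, p_x) ≈ -134.66°.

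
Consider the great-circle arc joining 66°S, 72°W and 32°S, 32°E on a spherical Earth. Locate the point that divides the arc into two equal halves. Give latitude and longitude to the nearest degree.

≈ 60°S, 4°E

The haversine formula gives a central angle δ ≈ 1.159 rad (66.4°) between the endpoints.
Interpolate at f = 1/2 with slerp weights a = sin((1−f)δ)/sin δ ≈ 0.597, b = sin(fδ)/sin δ ≈ 0.597.
p = a·p₁ + b·p₂ ≈ (0.505, 0.037, -0.862); φ = arcsin(p_z) ≈ -59.59°, λ = atan2(p_y, p_x) ≈ 4.24°.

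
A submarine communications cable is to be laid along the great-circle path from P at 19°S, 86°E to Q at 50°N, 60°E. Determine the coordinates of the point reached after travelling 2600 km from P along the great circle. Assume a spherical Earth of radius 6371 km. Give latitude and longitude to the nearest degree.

The haversine formula gives a central angle δ ≈ 1.269 rad (72.7°) between the endpoints. The total great-circle distance is δ·R ≈ 1.269 × 6371 ≈ 8087 km, so the target fraction is f = 2600/8087 ≈ 0.321.
Interpolate at f ≈ 0.321 with slerp weights a = sin((1−f)δ)/sin δ ≈ 0.795, b = sin(fδ)/sin δ ≈ 0.416.
p = a·p₁ + b·p₂ ≈ (0.186, 0.981, 0.060); φ = arcsin(p_z) ≈ 3.42°, λ = atan2(p_y, p_x) ≈ 79.26°.

≈ 3°N, 79°E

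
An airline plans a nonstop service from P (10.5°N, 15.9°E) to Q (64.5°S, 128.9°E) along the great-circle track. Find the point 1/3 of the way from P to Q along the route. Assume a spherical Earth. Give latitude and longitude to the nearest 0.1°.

≈ (22.5°S, 31.6°E)

From cos δ = sin φ₁ sin φ₂ + cos φ₁ cos φ₂ cos Δλ, the central angle is δ ≈ 1.907 rad (109.3°).
Interpolate at f = 1/3 with slerp weights a = sin((1−f)δ)/sin δ ≈ 1.012, b = sin(fδ)/sin δ ≈ 0.629.
p = a·p₁ + b·p₂ ≈ (0.787, 0.483, -0.383); φ = arcsin(p_z) ≈ -22.53°, λ = atan2(p_y, p_x) ≈ 31.55°.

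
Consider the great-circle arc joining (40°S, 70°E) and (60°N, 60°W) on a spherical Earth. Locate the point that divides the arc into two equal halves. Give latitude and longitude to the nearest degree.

Write both endpoints as unit vectors p₁, p₂ with components (cos φ cos λ, cos φ sin λ, sin φ).
The central angle between the endpoints is δ = arccos(p₁·p₂) ≈ 2.503 rad (143.4°).
Interpolate at f = 1/2 with slerp weights a = sin((1−f)δ)/sin δ ≈ 1.593, b = sin(fδ)/sin δ ≈ 1.593.
p = a·p₁ + b·p₂ ≈ (0.815, 0.457, 0.356); φ = arcsin(p_z) ≈ 20.83°, λ = atan2(p_y, p_x) ≈ 29.26°.

≈ (21°N, 29°E)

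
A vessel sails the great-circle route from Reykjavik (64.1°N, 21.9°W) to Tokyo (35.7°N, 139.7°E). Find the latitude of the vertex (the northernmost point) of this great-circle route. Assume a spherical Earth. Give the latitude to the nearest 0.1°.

The great circle lies in the plane with unit normal n̂ = (p₁ × p₂)/|p₁ × p₂|.
Here n̂_z ≈ +0.114; the vertex latitude is φ_max = arccos|n̂_z| ≈ 83.5°.
Check via Clairaut: cos φ_max = |cos φ₁| · sin C = cos(64.1°)·sin(15.1°) ≈ 0.114, again giving ≈ 83.5°.

≈ 83.5°N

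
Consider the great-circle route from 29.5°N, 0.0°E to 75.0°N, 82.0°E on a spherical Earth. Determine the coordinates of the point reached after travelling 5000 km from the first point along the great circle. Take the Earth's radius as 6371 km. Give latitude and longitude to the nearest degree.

≈ 69°N, 37°E

From cos δ = sin φ₁ sin φ₂ + cos φ₁ cos φ₂ cos Δλ, the central angle is δ ≈ 1.039 rad (59.5°). The total great-circle distance is δ·R ≈ 1.039 × 6371 ≈ 6620 km, so the target fraction is f = 5000/6620 ≈ 0.755.
Interpolate at f ≈ 0.755 with slerp weights a = sin((1−f)δ)/sin δ ≈ 0.292, b = sin(fδ)/sin δ ≈ 0.820.
p = a·p₁ + b·p₂ ≈ (0.284, 0.210, 0.936); φ = arcsin(p_z) ≈ 69.33°, λ = atan2(p_y, p_x) ≈ 36.54°.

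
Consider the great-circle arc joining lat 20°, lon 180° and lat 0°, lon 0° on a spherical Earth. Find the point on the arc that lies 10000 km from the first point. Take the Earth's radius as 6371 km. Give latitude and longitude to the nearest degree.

From cos δ = sin φ₁ sin φ₂ + cos φ₁ cos φ₂ cos Δλ, the central angle is δ ≈ 2.793 rad (160.0°). The total great-circle distance is δ·R ≈ 2.793 × 6371 ≈ 17791 km, so the target fraction is f = 10000/17791 ≈ 0.562.
Interpolate at f ≈ 0.562 with slerp weights a = sin((1−f)δ)/sin δ ≈ 2.749, b = sin(fδ)/sin δ ≈ 2.924.
p = a·p₁ + b·p₂ ≈ (0.341, 0.000, 0.940); φ = arcsin(p_z) ≈ 70.07°, λ = atan2(p_y, p_x) ≈ 0.00°.

≈ lat 70°, lon 0°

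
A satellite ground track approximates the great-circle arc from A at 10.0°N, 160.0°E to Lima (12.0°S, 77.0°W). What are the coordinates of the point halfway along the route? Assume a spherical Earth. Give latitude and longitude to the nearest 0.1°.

Write both endpoints as unit vectors p₁, p₂ with components (cos φ cos λ, cos φ sin λ, sin φ).
The central angle between the endpoints is δ = arccos(p₁·p₂) ≈ 2.166 rad (124.1°).
Interpolate at f = 1/2 with slerp weights a = sin((1−f)δ)/sin δ ≈ 1.067, b = sin(fδ)/sin δ ≈ 1.067.
p = a·p₁ + b·p₂ ≈ (-0.753, -0.657, -0.037); φ = arcsin(p_z) ≈ -2.09°, λ = atan2(p_y, p_x) ≈ -138.86°.

≈ 2.1°S, 138.9°W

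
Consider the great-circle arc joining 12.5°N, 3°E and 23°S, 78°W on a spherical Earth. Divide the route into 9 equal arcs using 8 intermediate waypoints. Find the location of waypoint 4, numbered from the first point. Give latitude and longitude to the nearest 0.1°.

The haversine formula gives a central angle δ ≈ 1.515 rad (86.8°) between the endpoints.
Interpolate at f = 4/9 with slerp weights a = sin((1−f)δ)/sin δ ≈ 0.747, b = sin(fδ)/sin δ ≈ 0.624.
p = a·p₁ + b·p₂ ≈ (0.848, -0.524, -0.082); φ = arcsin(p_z) ≈ -4.72°, λ = atan2(p_y, p_x) ≈ -31.73°.

≈ 4.7°S, 31.7°W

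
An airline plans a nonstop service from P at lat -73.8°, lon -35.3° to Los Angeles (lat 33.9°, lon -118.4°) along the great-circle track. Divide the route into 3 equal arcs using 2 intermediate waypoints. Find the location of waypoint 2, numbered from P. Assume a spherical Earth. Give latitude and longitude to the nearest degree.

Convert each endpoint to a unit vector on the sphere (x = cos φ cos λ, y = cos φ sin λ, z = sin φ).
The central angle between the endpoints is δ = arccos(p₁·p₂) ≈ 2.103 rad (120.5°).
Interpolate at f = 2/3 with slerp weights a = sin((1−f)δ)/sin δ ≈ 0.749, b = sin(fδ)/sin δ ≈ 1.144.
p = a·p₁ + b·p₂ ≈ (-0.281, -0.956, -0.081); φ = arcsin(p_z) ≈ -4.64°, λ = atan2(p_y, p_x) ≈ -106.39°.

≈ lat -5°, lon -106°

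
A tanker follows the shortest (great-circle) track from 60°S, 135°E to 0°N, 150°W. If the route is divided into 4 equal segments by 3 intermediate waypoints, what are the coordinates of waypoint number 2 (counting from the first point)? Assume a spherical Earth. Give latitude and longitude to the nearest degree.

Write both endpoints as unit vectors p₁, p₂ with components (cos φ cos λ, cos φ sin λ, sin φ).
The central angle between the endpoints is δ = arccos(p₁·p₂) ≈ 1.441 rad (82.6°).
Interpolate at f = 2/4 with slerp weights a = sin((1−f)δ)/sin δ ≈ 0.665, b = sin(fδ)/sin δ ≈ 0.665.
p = a·p₁ + b·p₂ ≈ (-0.811, -0.097, -0.576); φ = arcsin(p_z) ≈ -35.19°, λ = atan2(p_y, p_x) ≈ -173.15°.

≈ 35°S, 173°W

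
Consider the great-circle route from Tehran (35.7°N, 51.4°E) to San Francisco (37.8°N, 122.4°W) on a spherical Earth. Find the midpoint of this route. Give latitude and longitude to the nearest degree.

≈ 86°N, 21°W

Convert each endpoint to a unit vector on the sphere (x = cos φ cos λ, y = cos φ sin λ, z = sin φ).
The central angle between the endpoints is δ = arccos(p₁·p₂) ≈ 1.855 rad (106.3°).
Interpolate at f = 1/2 with slerp weights a = sin((1−f)δ)/sin δ ≈ 0.833, b = sin(fδ)/sin δ ≈ 0.833.
p = a·p₁ + b·p₂ ≈ (0.069, -0.027, 0.997); φ = arcsin(p_z) ≈ 85.73°, λ = atan2(p_y, p_x) ≈ -21.32°.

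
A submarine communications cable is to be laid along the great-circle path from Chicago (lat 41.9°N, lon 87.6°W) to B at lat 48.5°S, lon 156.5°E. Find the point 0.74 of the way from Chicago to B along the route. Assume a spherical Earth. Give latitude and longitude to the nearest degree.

≈ lat 30°S, lon 164°W

From cos δ = sin φ₁ sin φ₂ + cos φ₁ cos φ₂ cos Δλ, the central angle is δ ≈ 2.368 rad (135.7°).
Interpolate at f = 0.74 with slerp weights a = sin((1−f)δ)/sin δ ≈ 0.827, b = sin(fδ)/sin δ ≈ 1.408.
p = a·p₁ + b·p₂ ≈ (-0.830, -0.243, -0.502); φ = arcsin(p_z) ≈ -30.16°, λ = atan2(p_y, p_x) ≈ -163.69°.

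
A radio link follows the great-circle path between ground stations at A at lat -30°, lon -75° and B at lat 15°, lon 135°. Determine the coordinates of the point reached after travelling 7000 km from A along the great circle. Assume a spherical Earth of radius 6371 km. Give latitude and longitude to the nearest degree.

Convert each endpoint to a unit vector on the sphere (x = cos φ cos λ, y = cos φ sin λ, z = sin φ).
The central angle between the endpoints is δ = arccos(p₁·p₂) ≈ 2.594 rad (148.6°). The total great-circle distance is δ·R ≈ 2.594 × 6371 ≈ 16527 km, so the target fraction is f = 7000/16527 ≈ 0.424.
Interpolate at f ≈ 0.424 with slerp weights a = sin((1−f)δ)/sin δ ≈ 1.916, b = sin(fδ)/sin δ ≈ 1.711.
p = a·p₁ + b·p₂ ≈ (-0.739, -0.434, -0.515); φ = arcsin(p_z) ≈ -31.00°, λ = atan2(p_y, p_x) ≈ -149.59°.

≈ lat -31°, lon -150°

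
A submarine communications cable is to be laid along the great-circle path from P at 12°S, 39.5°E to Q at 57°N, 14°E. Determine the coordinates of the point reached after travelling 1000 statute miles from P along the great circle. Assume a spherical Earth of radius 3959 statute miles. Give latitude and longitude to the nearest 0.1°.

≈ 2.0°N, 36.0°E

The haversine formula gives a central angle δ ≈ 1.259 rad (72.2°) between the endpoints. The total great-circle distance is δ·R ≈ 1.259 × 3959 ≈ 4986 mi, so the target fraction is f = 1000/4986 ≈ 0.201.
Interpolate at f ≈ 0.201 with slerp weights a = sin((1−f)δ)/sin δ ≈ 0.888, b = sin(fδ)/sin δ ≈ 0.263.
p = a·p₁ + b·p₂ ≈ (0.809, 0.587, 0.036); φ = arcsin(p_z) ≈ 2.04°, λ = atan2(p_y, p_x) ≈ 35.97°.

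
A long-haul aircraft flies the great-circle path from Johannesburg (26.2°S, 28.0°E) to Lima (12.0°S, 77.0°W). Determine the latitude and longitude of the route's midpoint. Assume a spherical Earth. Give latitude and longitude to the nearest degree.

From cos δ = sin φ₁ sin φ₂ + cos φ₁ cos φ₂ cos Δλ, the central angle is δ ≈ 1.707 rad (97.8°).
Interpolate at f = 1/2 with slerp weights a = sin((1−f)δ)/sin δ ≈ 0.760, b = sin(fδ)/sin δ ≈ 0.760.
p = a·p₁ + b·p₂ ≈ (0.770, -0.404, -0.494); φ = arcsin(p_z) ≈ -29.59°, λ = atan2(p_y, p_x) ≈ -27.72°.

≈ (30°S, 28°W)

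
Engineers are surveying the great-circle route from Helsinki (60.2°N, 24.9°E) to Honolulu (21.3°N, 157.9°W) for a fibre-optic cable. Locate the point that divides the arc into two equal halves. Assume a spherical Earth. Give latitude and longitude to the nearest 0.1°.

Write both endpoints as unit vectors p₁, p₂ with components (cos φ cos λ, cos φ sin λ, sin φ).
The central angle between the endpoints is δ = arccos(p₁·p₂) ≈ 1.719 rad (98.5°).
Interpolate at f = 1/2 with slerp weights a = sin((1−f)δ)/sin δ ≈ 0.766, b = sin(fδ)/sin δ ≈ 0.766.
p = a·p₁ + b·p₂ ≈ (-0.316, -0.108, 0.943); φ = arcsin(p_z) ≈ 70.50°, λ = atan2(p_y, p_x) ≈ -161.09°.

≈ 70.5°N, 161.1°W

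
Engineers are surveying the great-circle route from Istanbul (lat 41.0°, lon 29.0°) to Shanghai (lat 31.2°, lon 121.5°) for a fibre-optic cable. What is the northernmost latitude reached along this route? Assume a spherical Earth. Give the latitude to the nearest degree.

The great circle lies in the plane with unit normal n̂ = (p₁ × p₂)/|p₁ × p₂|.
Here n̂_z ≈ +0.679; the vertex latitude is φ_max = arccos|n̂_z| ≈ 47.3°.
Check via Clairaut: cos φ_max = |cos φ₁| · sin C = cos(41.0°)·sin(64.1°) ≈ 0.679, again giving ≈ 47.3°.

≈ 47°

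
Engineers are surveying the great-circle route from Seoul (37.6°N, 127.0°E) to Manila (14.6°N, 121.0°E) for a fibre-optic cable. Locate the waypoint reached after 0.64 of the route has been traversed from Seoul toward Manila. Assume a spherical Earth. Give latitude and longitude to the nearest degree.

Write both endpoints as unit vectors p₁, p₂ with components (cos φ cos λ, cos φ sin λ, sin φ).
The central angle between the endpoints is δ = arccos(p₁·p₂) ≈ 0.412 rad (23.6°).
Interpolate at f = 0.64 with slerp weights a = sin((1−f)δ)/sin δ ≈ 0.369, b = sin(fδ)/sin δ ≈ 0.651.
p = a·p₁ + b·p₂ ≈ (-0.500, 0.773, 0.389); φ = arcsin(p_z) ≈ 22.91°, λ = atan2(p_y, p_x) ≈ 122.90°.

≈ 23°N, 123°E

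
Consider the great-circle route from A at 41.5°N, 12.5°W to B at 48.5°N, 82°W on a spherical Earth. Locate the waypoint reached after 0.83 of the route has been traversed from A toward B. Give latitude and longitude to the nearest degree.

Write both endpoints as unit vectors p₁, p₂ with components (cos φ cos λ, cos φ sin λ, sin φ).
The central angle between the endpoints is δ = arccos(p₁·p₂) ≈ 0.836 rad (47.9°).
Interpolate at f = 0.83 with slerp weights a = sin((1−f)δ)/sin δ ≈ 0.191, b = sin(fδ)/sin δ ≈ 0.862.
p = a·p₁ + b·p₂ ≈ (0.219, -0.597, 0.772); φ = arcsin(p_z) ≈ 50.54°, λ = atan2(p_y, p_x) ≈ -69.83°.

≈ 51°N, 70°W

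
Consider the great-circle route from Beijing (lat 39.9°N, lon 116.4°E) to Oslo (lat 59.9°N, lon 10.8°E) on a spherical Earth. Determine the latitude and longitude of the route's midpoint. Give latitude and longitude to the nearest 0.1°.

≈ lat 62.2°N, lon 79.0°E

Convert each endpoint to a unit vector on the sphere (x = cos φ cos λ, y = cos φ sin λ, z = sin φ).
The central angle between the endpoints is δ = arccos(p₁·p₂) ≈ 1.102 rad (63.2°).
Interpolate at f = 1/2 with slerp weights a = sin((1−f)δ)/sin δ ≈ 0.587, b = sin(fδ)/sin δ ≈ 0.587.
p = a·p₁ + b·p₂ ≈ (0.089, 0.458, 0.884); φ = arcsin(p_z) ≈ 62.16°, λ = atan2(p_y, p_x) ≈ 79.02°.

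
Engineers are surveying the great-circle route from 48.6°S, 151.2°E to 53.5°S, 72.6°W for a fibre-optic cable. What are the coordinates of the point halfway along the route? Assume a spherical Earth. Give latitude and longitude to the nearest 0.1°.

≈ 73.1°S, 148.2°W

Convert each endpoint to a unit vector on the sphere (x = cos φ cos λ, y = cos φ sin λ, z = sin φ).
The central angle between the endpoints is δ = arccos(p₁·p₂) ≈ 1.246 rad (71.4°).
Interpolate at f = 1/2 with slerp weights a = sin((1−f)δ)/sin δ ≈ 0.616, b = sin(fδ)/sin δ ≈ 0.616.
p = a·p₁ + b·p₂ ≈ (-0.247, -0.153, -0.957); φ = arcsin(p_z) ≈ -73.09°, λ = atan2(p_y, p_x) ≈ -148.20°.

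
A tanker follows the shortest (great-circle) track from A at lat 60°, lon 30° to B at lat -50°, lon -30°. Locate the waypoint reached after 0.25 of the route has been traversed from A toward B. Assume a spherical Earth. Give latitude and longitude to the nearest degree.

≈ lat 34°, lon 7°

From cos δ = sin φ₁ sin φ₂ + cos φ₁ cos φ₂ cos Δλ, the central angle is δ ≈ 2.098 rad (120.2°).
Interpolate at f = 0.25 with slerp weights a = sin((1−f)δ)/sin δ ≈ 1.157, b = sin(fδ)/sin δ ≈ 0.579.
p = a·p₁ + b·p₂ ≈ (0.823, 0.103, 0.558); φ = arcsin(p_z) ≈ 33.93°, λ = atan2(p_y, p_x) ≈ 7.13°.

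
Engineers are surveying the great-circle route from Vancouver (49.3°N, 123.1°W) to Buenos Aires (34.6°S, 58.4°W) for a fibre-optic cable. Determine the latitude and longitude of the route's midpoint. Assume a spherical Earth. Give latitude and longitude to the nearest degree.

Write both endpoints as unit vectors p₁, p₂ with components (cos φ cos λ, cos φ sin λ, sin φ).
The central angle between the endpoints is δ = arccos(p₁·p₂) ≈ 1.773 rad (101.6°).
Interpolate at f = 1/2 with slerp weights a = sin((1−f)δ)/sin δ ≈ 0.791, b = sin(fδ)/sin δ ≈ 0.791.
p = a·p₁ + b·p₂ ≈ (0.059, -0.987, 0.151); φ = arcsin(p_z) ≈ 8.66°, λ = atan2(p_y, p_x) ≈ -86.55°.

≈ 9°N, 87°W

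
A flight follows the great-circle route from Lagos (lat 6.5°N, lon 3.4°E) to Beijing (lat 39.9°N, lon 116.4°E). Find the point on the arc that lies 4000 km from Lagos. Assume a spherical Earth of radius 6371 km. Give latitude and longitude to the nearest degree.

From cos δ = sin φ₁ sin φ₂ + cos φ₁ cos φ₂ cos Δλ, the central angle is δ ≈ 1.798 rad (103.0°). The total great-circle distance is δ·R ≈ 1.798 × 6371 ≈ 11455 km, so the target fraction is f = 4000/11455 ≈ 0.349.
Interpolate at f ≈ 0.349 with slerp weights a = sin((1−f)δ)/sin δ ≈ 0.945, b = sin(fδ)/sin δ ≈ 0.603.
p = a·p₁ + b·p₂ ≈ (0.732, 0.470, 0.494); φ = arcsin(p_z) ≈ 29.58°, λ = atan2(p_y, p_x) ≈ 32.71°.

≈ lat 30°N, lon 33°E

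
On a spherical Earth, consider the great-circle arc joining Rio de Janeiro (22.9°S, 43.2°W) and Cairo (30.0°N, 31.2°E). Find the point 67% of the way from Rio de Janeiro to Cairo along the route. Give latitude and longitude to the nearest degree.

≈ 14°N, 5°E

Write both endpoints as unit vectors p₁, p₂ with components (cos φ cos λ, cos φ sin λ, sin φ).
The central angle between the endpoints is δ = arccos(p₁·p₂) ≈ 1.551 rad (88.9°).
Interpolate at f = 0.67 with slerp weights a = sin((1−f)δ)/sin δ ≈ 0.490, b = sin(fδ)/sin δ ≈ 0.862.
p = a·p₁ + b·p₂ ≈ (0.968, 0.078, 0.240); φ = arcsin(p_z) ≈ 13.91°, λ = atan2(p_y, p_x) ≈ 4.60°.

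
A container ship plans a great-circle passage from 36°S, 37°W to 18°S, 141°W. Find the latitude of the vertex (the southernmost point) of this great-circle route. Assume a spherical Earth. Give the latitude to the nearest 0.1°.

≈ 41.7°S

The great circle lies in the plane with unit normal n̂ = (p₁ × p₂)/|p₁ × p₂|.
Here n̂_z ≈ -0.747; the vertex latitude is φ_max = arccos|n̂_z| ≈ 41.7°.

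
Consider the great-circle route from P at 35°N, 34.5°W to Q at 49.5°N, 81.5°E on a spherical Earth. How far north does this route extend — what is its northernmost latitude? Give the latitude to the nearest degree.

≈ 61°N

The great circle lies in the plane with unit normal n̂ = (p₁ × p₂)/|p₁ × p₂|.
Here n̂_z ≈ +0.488; the vertex latitude is φ_max = arccos|n̂_z| ≈ 60.8°.
Check via Clairaut: cos φ_max = |cos φ₁| · sin C = cos(35.0°)·sin(36.6°) ≈ 0.488, again giving ≈ 60.8°.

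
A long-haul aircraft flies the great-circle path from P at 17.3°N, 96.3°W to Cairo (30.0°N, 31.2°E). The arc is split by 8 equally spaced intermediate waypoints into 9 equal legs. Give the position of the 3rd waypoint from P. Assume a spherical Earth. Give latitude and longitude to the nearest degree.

Convert each endpoint to a unit vector on the sphere (x = cos φ cos λ, y = cos φ sin λ, z = sin φ).
The central angle between the endpoints is δ = arccos(p₁·p₂) ≈ 1.933 rad (110.8°).
Interpolate at f = 3/9 with slerp weights a = sin((1−f)δ)/sin δ ≈ 1.027, b = sin(fδ)/sin δ ≈ 0.643.
p = a·p₁ + b·p₂ ≈ (0.368, -0.687, 0.627); φ = arcsin(p_z) ≈ 38.81°, λ = atan2(p_y, p_x) ≈ -61.79°.

≈ 39°N, 62°W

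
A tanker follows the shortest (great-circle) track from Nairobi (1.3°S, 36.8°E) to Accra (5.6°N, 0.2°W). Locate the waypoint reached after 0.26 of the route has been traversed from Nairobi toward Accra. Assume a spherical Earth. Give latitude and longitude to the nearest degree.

≈ 1°N, 27°E

Write both endpoints as unit vectors p₁, p₂ with components (cos φ cos λ, cos φ sin λ, sin φ).
The central angle between the endpoints is δ = arccos(p₁·p₂) ≈ 0.656 rad (37.6°).
Interpolate at f = 0.26 with slerp weights a = sin((1−f)δ)/sin δ ≈ 0.765, b = sin(fδ)/sin δ ≈ 0.278.
p = a·p₁ + b·p₂ ≈ (0.889, 0.457, 0.010); φ = arcsin(p_z) ≈ 0.56°, λ = atan2(p_y, p_x) ≈ 27.21°.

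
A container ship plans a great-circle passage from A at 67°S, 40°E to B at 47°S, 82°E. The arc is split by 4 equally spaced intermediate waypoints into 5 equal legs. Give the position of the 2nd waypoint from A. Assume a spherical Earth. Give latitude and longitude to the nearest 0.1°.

From cos δ = sin φ₁ sin φ₂ + cos φ₁ cos φ₂ cos Δλ, the central angle is δ ≈ 0.513 rad (29.4°).
Interpolate at f = 2/5 with slerp weights a = sin((1−f)δ)/sin δ ≈ 0.617, b = sin(fδ)/sin δ ≈ 0.415.
p = a·p₁ + b·p₂ ≈ (0.224, 0.435, -0.872); φ = arcsin(p_z) ≈ -60.68°, λ = atan2(p_y, p_x) ≈ 62.76°.

≈ 60.7°S, 62.8°E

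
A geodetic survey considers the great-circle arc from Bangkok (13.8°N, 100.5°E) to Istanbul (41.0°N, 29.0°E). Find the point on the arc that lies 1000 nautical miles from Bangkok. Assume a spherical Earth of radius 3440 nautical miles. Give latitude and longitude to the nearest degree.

≈ (24°N, 86°E)

Convert each endpoint to a unit vector on the sphere (x = cos φ cos λ, y = cos φ sin λ, z = sin φ).
The central angle between the endpoints is δ = arccos(p₁·p₂) ≈ 1.171 rad (67.1°). The total great-circle distance is δ·R ≈ 1.171 × 3440 ≈ 4029 nmi, so the target fraction is f = 1000/4029 ≈ 0.248.
Interpolate at f ≈ 0.248 with slerp weights a = sin((1−f)δ)/sin δ ≈ 0.837, b = sin(fδ)/sin δ ≈ 0.311.
p = a·p₁ + b·p₂ ≈ (0.057, 0.913, 0.404); φ = arcsin(p_z) ≈ 23.81°, λ = atan2(p_y, p_x) ≈ 86.41°.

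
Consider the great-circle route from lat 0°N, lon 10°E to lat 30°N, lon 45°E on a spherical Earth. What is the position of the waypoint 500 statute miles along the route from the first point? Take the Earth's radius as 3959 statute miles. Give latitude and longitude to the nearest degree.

Write both endpoints as unit vectors p₁, p₂ with components (cos φ cos λ, cos φ sin λ, sin φ).
The central angle between the endpoints is δ = arccos(p₁·p₂) ≈ 0.782 rad (44.8°). The total great-circle distance is δ·R ≈ 0.782 × 3959 ≈ 3096 mi, so the target fraction is f = 500/3096 ≈ 0.161.
Interpolate at f ≈ 0.161 with slerp weights a = sin((1−f)δ)/sin δ ≈ 0.865, b = sin(fδ)/sin δ ≈ 0.179.
p = a·p₁ + b·p₂ ≈ (0.962, 0.260, 0.089); φ = arcsin(p_z) ≈ 5.13°, λ = atan2(p_y, p_x) ≈ 15.11°.

≈ lat 5°N, lon 15°E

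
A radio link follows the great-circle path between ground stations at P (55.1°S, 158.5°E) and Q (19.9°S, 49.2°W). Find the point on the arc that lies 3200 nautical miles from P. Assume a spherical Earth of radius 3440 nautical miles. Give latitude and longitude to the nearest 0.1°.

Write both endpoints as unit vectors p₁, p₂ with components (cos φ cos λ, cos φ sin λ, sin φ).
The central angle between the endpoints is δ = arccos(p₁·p₂) ≈ 1.769 rad (101.4°). The total great-circle distance is δ·R ≈ 1.769 × 3440 ≈ 6086 nmi, so the target fraction is f = 3200/6086 ≈ 0.526.
Interpolate at f ≈ 0.526 with slerp weights a = sin((1−f)δ)/sin δ ≈ 0.759, b = sin(fδ)/sin δ ≈ 0.818.
p = a·p₁ + b·p₂ ≈ (0.098, -0.423, -0.901); φ = arcsin(p_z) ≈ -64.26°, λ = atan2(p_y, p_x) ≈ -76.89°.

≈ (64.3°S, 76.9°W)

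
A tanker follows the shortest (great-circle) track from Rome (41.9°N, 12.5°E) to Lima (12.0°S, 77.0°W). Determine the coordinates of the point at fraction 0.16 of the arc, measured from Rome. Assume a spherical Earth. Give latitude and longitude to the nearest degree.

The haversine formula gives a central angle δ ≈ 1.704 rad (97.6°) between the endpoints.
Interpolate at f = 0.16 with slerp weights a = sin((1−f)δ)/sin δ ≈ 0.999, b = sin(fδ)/sin δ ≈ 0.272.
p = a·p₁ + b·p₂ ≈ (0.786, -0.098, 0.611); φ = arcsin(p_z) ≈ 37.64°, λ = atan2(p_y, p_x) ≈ -7.10°.

≈ 38°N, 7°W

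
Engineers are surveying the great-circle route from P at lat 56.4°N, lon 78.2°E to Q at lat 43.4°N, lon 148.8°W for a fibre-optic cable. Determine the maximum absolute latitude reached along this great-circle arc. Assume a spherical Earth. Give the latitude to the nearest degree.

The great circle lies in the plane with unit normal n̂ = (p₁ × p₂)/|p₁ × p₂|.
Here n̂_z ≈ +0.308; the vertex latitude is φ_max = arccos|n̂_z| ≈ 72.1°.
Check via Clairaut: cos φ_max = |cos φ₁| · sin C = cos(56.4°)·sin(33.8°) ≈ 0.308, again giving ≈ 72.1°.

≈ 72°N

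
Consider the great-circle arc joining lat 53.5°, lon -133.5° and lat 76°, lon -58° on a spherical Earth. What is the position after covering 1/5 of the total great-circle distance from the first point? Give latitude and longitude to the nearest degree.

Convert each endpoint to a unit vector on the sphere (x = cos φ cos λ, y = cos φ sin λ, z = sin φ).
The central angle between the endpoints is δ = arccos(p₁·p₂) ≈ 0.616 rad (35.3°).
Interpolate at f = 1/5 with slerp weights a = sin((1−f)δ)/sin δ ≈ 0.819, b = sin(fδ)/sin δ ≈ 0.213.
p = a·p₁ + b·p₂ ≈ (-0.308, -0.397, 0.865); φ = arcsin(p_z) ≈ 59.84°, λ = atan2(p_y, p_x) ≈ -127.81°.

≈ lat 60°, lon -128°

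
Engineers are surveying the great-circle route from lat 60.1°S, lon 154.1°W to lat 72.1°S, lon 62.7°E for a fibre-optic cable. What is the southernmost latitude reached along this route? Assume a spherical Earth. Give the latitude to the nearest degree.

≈ 83°S

The great circle lies in the plane with unit normal n̂ = (p₁ × p₂)/|p₁ × p₂|.
Here n̂_z ≈ -0.129; the vertex latitude is φ_max = arccos|n̂_z| ≈ 82.6°.
Check via Clairaut: cos φ_max = |cos φ₁| · sin C = cos(60.1°)·sin(165.0°) ≈ 0.129, again giving ≈ 82.6°.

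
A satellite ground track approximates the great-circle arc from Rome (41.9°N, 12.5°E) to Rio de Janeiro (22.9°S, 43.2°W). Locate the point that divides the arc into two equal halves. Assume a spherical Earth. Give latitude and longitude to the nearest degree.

Write both endpoints as unit vectors p₁, p₂ with components (cos φ cos λ, cos φ sin λ, sin φ).
The central angle between the endpoints is δ = arccos(p₁·p₂) ≈ 1.444 rad (82.7°).
Interpolate at f = 1/2 with slerp weights a = sin((1−f)δ)/sin δ ≈ 0.666, b = sin(fδ)/sin δ ≈ 0.666.
p = a·p₁ + b·p₂ ≈ (0.931, -0.313, 0.186); φ = arcsin(p_z) ≈ 10.70°, λ = atan2(p_y, p_x) ≈ -18.56°.

≈ (11°N, 19°W)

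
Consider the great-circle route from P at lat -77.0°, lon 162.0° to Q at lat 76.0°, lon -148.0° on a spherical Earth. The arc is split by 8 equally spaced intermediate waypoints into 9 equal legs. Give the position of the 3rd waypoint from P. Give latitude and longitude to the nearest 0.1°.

From cos δ = sin φ₁ sin φ₂ + cos φ₁ cos φ₂ cos Δλ, the central angle is δ ≈ 2.715 rad (155.6°).
Interpolate at f = 3/9 with slerp weights a = sin((1−f)δ)/sin δ ≈ 2.349, b = sin(fδ)/sin δ ≈ 1.901.
p = a·p₁ + b·p₂ ≈ (-0.893, -0.080, -0.444); φ = arcsin(p_z) ≈ -26.34°, λ = atan2(p_y, p_x) ≈ -174.85°.

≈ lat -26.3°, lon -174.8°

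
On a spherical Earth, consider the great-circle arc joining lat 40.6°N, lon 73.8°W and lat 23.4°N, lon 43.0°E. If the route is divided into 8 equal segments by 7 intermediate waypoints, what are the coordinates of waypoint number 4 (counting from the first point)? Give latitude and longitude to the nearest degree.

≈ lat 50°N, lon 7°W

Write both endpoints as unit vectors p₁, p₂ with components (cos φ cos λ, cos φ sin λ, sin φ).
The central angle between the endpoints is δ = arccos(p₁·p₂) ≈ 1.627 rad (93.2°).
Interpolate at f = 4/8 with slerp weights a = sin((1−f)δ)/sin δ ≈ 0.728, b = sin(fδ)/sin δ ≈ 0.728.
p = a·p₁ + b·p₂ ≈ (0.643, -0.075, 0.763); φ = arcsin(p_z) ≈ 49.69°, λ = atan2(p_y, p_x) ≈ -6.67°.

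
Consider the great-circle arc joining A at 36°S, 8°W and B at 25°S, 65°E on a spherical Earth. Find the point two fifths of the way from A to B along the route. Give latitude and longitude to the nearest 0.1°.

≈ 37.2°S, 23.2°E

Write both endpoints as unit vectors p₁, p₂ with components (cos φ cos λ, cos φ sin λ, sin φ).
The central angle between the endpoints is δ = arccos(p₁·p₂) ≈ 1.090 rad (62.4°).
Interpolate at f = 2/5 with slerp weights a = sin((1−f)δ)/sin δ ≈ 0.686, b = sin(fδ)/sin δ ≈ 0.476.
p = a·p₁ + b·p₂ ≈ (0.732, 0.314, -0.605); φ = arcsin(p_z) ≈ -37.20°, λ = atan2(p_y, p_x) ≈ 23.21°.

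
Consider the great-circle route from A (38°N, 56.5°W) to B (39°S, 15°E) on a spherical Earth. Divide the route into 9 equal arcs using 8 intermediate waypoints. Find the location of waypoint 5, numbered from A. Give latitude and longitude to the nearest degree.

≈ (5°S, 18°W)

Write both endpoints as unit vectors p₁, p₂ with components (cos φ cos λ, cos φ sin λ, sin φ).
The central angle between the endpoints is δ = arccos(p₁·p₂) ≈ 1.765 rad (101.1°).
Interpolate at f = 5/9 with slerp weights a = sin((1−f)δ)/sin δ ≈ 0.720, b = sin(fδ)/sin δ ≈ 0.847.
p = a·p₁ + b·p₂ ≈ (0.949, -0.303, -0.090); φ = arcsin(p_z) ≈ -5.14°, λ = atan2(p_y, p_x) ≈ -17.70°.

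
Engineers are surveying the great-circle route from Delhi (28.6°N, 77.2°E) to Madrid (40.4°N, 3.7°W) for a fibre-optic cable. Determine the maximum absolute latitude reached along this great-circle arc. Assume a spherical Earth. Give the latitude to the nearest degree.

The great circle lies in the plane with unit normal n̂ = (p₁ × p₂)/|p₁ × p₂|.
Here n̂_z ≈ -0.726; the vertex latitude is φ_max = arccos|n̂_z| ≈ 43.4°.

≈ 43°N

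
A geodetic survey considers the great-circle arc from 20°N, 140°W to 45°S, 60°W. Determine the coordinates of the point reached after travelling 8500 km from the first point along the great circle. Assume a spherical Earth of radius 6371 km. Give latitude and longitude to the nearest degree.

The haversine formula gives a central angle δ ≈ 1.698 rad (97.3°) between the endpoints. The total great-circle distance is δ·R ≈ 1.698 × 6371 ≈ 10815 km, so the target fraction is f = 8500/10815 ≈ 0.786.
Interpolate at f ≈ 0.786 with slerp weights a = sin((1−f)δ)/sin δ ≈ 0.358, b = sin(fδ)/sin δ ≈ 0.980.
p = a·p₁ + b·p₂ ≈ (0.089, -0.817, -0.570); φ = arcsin(p_z) ≈ -34.78°, λ = atan2(p_y, p_x) ≈ -83.81°.

≈ 35°S, 84°W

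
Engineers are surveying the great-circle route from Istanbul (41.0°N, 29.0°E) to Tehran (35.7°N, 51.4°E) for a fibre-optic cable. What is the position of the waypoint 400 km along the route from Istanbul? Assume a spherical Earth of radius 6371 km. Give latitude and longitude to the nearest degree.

≈ (40°N, 34°E)

Convert each endpoint to a unit vector on the sphere (x = cos φ cos λ, y = cos φ sin λ, z = sin φ).
The central angle between the endpoints is δ = arccos(p₁·p₂) ≈ 0.319 rad (18.3°). The total great-circle distance is δ·R ≈ 0.319 × 6371 ≈ 2034 km, so the target fraction is f = 400/2034 ≈ 0.197.
Interpolate at f ≈ 0.197 with slerp weights a = sin((1−f)δ)/sin δ ≈ 0.808, b = sin(fδ)/sin δ ≈ 0.200.
p = a·p₁ + b·p₂ ≈ (0.635, 0.423, 0.647); φ = arcsin(p_z) ≈ 40.31°, λ = atan2(p_y, p_x) ≈ 33.65°.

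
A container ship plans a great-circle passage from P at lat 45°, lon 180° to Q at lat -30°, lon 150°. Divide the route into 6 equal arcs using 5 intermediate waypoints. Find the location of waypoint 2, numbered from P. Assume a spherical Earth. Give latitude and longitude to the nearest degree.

Write both endpoints as unit vectors p₁, p₂ with components (cos φ cos λ, cos φ sin λ, sin φ).
The central angle between the endpoints is δ = arccos(p₁·p₂) ≈ 1.393 rad (79.8°).
Interpolate at f = 2/6 with slerp weights a = sin((1−f)δ)/sin δ ≈ 0.814, b = sin(fδ)/sin δ ≈ 0.455.
p = a·p₁ + b·p₂ ≈ (-0.917, 0.197, 0.348); φ = arcsin(p_z) ≈ 20.36°, λ = atan2(p_y, p_x) ≈ 167.87°.

≈ lat 20°, lon 168°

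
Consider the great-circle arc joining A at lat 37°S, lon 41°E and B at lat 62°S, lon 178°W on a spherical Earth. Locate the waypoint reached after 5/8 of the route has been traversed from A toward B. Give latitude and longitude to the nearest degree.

Write both endpoints as unit vectors p₁, p₂ with components (cos φ cos λ, cos φ sin λ, sin φ).
The central angle between the endpoints is δ = arccos(p₁·p₂) ≈ 1.328 rad (76.1°).
Interpolate at f = 5/8 with slerp weights a = sin((1−f)δ)/sin δ ≈ 0.492, b = sin(fδ)/sin δ ≈ 0.760.
p = a·p₁ + b·p₂ ≈ (-0.060, 0.245, -0.968); φ = arcsin(p_z) ≈ -75.36°, λ = atan2(p_y, p_x) ≈ 103.75°.

≈ lat 75°S, lon 104°E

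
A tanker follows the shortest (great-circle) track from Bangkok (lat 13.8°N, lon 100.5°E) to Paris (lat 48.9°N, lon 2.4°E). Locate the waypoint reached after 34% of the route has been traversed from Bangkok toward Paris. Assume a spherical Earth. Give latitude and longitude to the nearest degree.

Convert each endpoint to a unit vector on the sphere (x = cos φ cos λ, y = cos φ sin λ, z = sin φ).
The central angle between the endpoints is δ = arccos(p₁·p₂) ≈ 1.481 rad (84.8°).
Interpolate at f = 0.34 with slerp weights a = sin((1−f)δ)/sin δ ≈ 0.832, b = sin(fδ)/sin δ ≈ 0.484.
p = a·p₁ + b·p₂ ≈ (0.171, 0.808, 0.564); φ = arcsin(p_z) ≈ 34.31°, λ = atan2(p_y, p_x) ≈ 78.06°.

≈ lat 34°N, lon 78°E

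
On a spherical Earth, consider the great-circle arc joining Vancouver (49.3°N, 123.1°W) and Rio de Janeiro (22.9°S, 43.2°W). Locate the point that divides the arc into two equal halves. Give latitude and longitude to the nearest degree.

≈ 17°N, 75°W

From cos δ = sin φ₁ sin φ₂ + cos φ₁ cos φ₂ cos Δλ, the central angle is δ ≈ 1.762 rad (100.9°).
Interpolate at f = 1/2 with slerp weights a = sin((1−f)δ)/sin δ ≈ 0.786, b = sin(fδ)/sin δ ≈ 0.786.
p = a·p₁ + b·p₂ ≈ (0.248, -0.924, 0.290); φ = arcsin(p_z) ≈ 16.85°, λ = atan2(p_y, p_x) ≈ -75.00°.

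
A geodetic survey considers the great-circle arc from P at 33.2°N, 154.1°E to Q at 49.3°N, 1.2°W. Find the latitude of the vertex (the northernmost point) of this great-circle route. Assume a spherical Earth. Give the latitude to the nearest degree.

The great circle lies in the plane with unit normal n̂ = (p₁ × p₂)/|p₁ × p₂|.
Here n̂_z ≈ -0.229; the vertex latitude is φ_max = arccos|n̂_z| ≈ 76.8°.

≈ 77°N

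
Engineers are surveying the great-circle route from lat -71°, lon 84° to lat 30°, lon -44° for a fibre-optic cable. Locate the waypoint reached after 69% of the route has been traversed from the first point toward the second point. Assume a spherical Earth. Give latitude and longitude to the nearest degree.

≈ lat -8°, lon -31°

The haversine formula gives a central angle δ ≈ 2.274 rad (130.3°) between the endpoints.
Interpolate at f = 0.69 with slerp weights a = sin((1−f)δ)/sin δ ≈ 0.849, b = sin(fδ)/sin δ ≈ 1.311.
p = a·p₁ + b·p₂ ≈ (0.845, -0.513, -0.148); φ = arcsin(p_z) ≈ -8.49°, λ = atan2(p_y, p_x) ≈ -31.28°.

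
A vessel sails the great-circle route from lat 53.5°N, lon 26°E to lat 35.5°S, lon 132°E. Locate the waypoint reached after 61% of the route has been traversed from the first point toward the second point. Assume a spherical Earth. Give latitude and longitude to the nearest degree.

≈ lat 3°N, lon 99°E

Write both endpoints as unit vectors p₁, p₂ with components (cos φ cos λ, cos φ sin λ, sin φ).
The central angle between the endpoints is δ = arccos(p₁·p₂) ≈ 2.215 rad (126.9°).
Interpolate at f = 0.61 with slerp weights a = sin((1−f)δ)/sin δ ≈ 0.951, b = sin(fδ)/sin δ ≈ 1.220.
p = a·p₁ + b·p₂ ≈ (-0.157, 0.986, 0.056); φ = arcsin(p_z) ≈ 3.18°, λ = atan2(p_y, p_x) ≈ 99.02°.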